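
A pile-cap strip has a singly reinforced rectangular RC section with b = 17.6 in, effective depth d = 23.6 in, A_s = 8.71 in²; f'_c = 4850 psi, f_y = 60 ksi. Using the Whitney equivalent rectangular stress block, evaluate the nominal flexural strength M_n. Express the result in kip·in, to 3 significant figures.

M_n ≈ 10500 kip·in

T = A_s f_y = 8.71 × 60 = 522.6 kips.
a = T/(0.85 f'_c b) = 522.6/(0.85 × 4.85 × 17.6) = 7.203 in.
M_n = T(d − a/2) = 522.6 × (23.6 − 3.6015) = 10451.2 kip·in.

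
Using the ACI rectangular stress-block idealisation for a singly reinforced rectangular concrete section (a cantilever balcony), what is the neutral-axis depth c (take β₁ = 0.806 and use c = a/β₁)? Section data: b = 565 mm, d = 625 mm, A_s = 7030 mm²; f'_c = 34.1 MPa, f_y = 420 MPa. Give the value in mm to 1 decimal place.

T = A_s f_y = 7030 × 420 = 2952600 N = 2952.6 kN.
Setting C = 0.85 f'_c a b equal to T: a = 2952600/(0.85 × 34.1 × 565) = 180.295 mm.
With β₁ = 0.806, c = a/β₁ = 180.295/0.806 = 223.7 mm.

c ≈ 223.7 mm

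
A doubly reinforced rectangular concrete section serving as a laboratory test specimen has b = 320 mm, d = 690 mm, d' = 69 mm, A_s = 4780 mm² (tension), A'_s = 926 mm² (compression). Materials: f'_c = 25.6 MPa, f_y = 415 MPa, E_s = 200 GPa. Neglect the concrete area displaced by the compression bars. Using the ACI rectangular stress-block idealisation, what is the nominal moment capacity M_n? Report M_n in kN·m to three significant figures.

Assume both tension and compression steel yield.
Net tension couple steel: A_s − A'_s = 3854 mm².
a = (A_s − A'_s) f_y / (0.85 f'_c b) = 1599410/(0.85 × 25.6 × 320) = 229.69 mm.
c = a/β₁ = 229.69/0.85 = 270.22 mm; ε'_s = 0.003(c − d')/c = 0.0022 ≥ f_y/E_s = 0.0021, so compression steel does yield.
M_n = (A_s − A'_s) f_y (d − a/2) + A'_s f_y (d − d') = [1599410 × (690 − 114.845) + 384290 × (690 − 69)] × 10⁻⁶ = 919.91 + 238.64 = 1158.55 kN·m.

M_n ≈ 1160 kN·m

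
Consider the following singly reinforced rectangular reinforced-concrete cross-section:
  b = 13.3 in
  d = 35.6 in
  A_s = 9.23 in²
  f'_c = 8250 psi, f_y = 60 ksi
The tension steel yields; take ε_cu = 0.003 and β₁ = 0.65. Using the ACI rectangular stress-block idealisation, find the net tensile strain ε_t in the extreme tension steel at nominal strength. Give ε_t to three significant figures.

ε_t ≈ 0.00869

a = A_s f_y/(0.85 f'_c b) = 5.938 in.
β₁ = 0.65, so c = a/β₁ = 5.938/0.65 = 9.135 in.
From the linear strain diagram with ε_cu = 0.003: ε_t = 0.003 (d − c)/c = 0.003 × (35.6 − 9.135)/9.135 = 0.00869.
Since ε_t ≥ 0.005, the section is tension-controlled.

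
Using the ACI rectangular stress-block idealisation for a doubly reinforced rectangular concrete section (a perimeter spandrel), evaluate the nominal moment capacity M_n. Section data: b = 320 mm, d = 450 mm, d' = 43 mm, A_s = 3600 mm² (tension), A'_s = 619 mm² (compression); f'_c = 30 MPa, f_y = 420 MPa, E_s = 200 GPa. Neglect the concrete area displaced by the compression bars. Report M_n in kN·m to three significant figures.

Assume both tension and compression steel yield.
Net tension couple steel: A_s − A'_s = 2981 mm².
a = (A_s − A'_s) f_y / (0.85 f'_c b) = 1252020/(0.85 × 30 × 320) = 153.43 mm.
c = a/β₁ = 153.43/0.836 = 183.53 mm; ε'_s = 0.003(c − d')/c = 0.0023 ≥ f_y/E_s = 0.0021, so compression steel does yield.
M_n = (A_s − A'_s) f_y (d − a/2) + A'_s f_y (d − d') = [1252020 × (450 − 76.715) + 259980 × (450 − 43)] × 10⁻⁶ = 467.36 + 105.81 = 573.17 kN·m.

M_n ≈ 573 kN·m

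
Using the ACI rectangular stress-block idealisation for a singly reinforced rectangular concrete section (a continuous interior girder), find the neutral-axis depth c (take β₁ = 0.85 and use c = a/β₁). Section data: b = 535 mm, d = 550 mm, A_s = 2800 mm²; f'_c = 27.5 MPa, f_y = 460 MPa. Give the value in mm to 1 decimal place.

c ≈ 121.2 mm

T = A_s f_y = 2800 × 460 = 1288000 N = 1288 kN.
Setting C = 0.85 f'_c a b equal to T: a = 1288000/(0.85 × 27.5 × 535) = 102.994 mm.
With β₁ = 0.85, c = a/β₁ = 102.994/0.85 = 121.2 mm.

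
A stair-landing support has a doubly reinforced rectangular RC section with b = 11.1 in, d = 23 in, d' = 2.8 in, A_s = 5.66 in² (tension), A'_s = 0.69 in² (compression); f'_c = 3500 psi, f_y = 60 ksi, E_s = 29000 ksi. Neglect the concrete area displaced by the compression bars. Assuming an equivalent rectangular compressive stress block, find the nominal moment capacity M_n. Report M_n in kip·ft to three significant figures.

Assume both steels yield.
a = (A_s − A'_s) f_y/(0.85 f'_c b) = (5.66 − 0.69) × 60/(0.85 × 3.5 × 11.1) = 9.030 in.
c = a/β₁ = 9.030/0.85 = 10.624 in; ε'_s = 0.003(c − d')/c = 0.0022 ≥ ε_y = 0.0021, so the compression steel yields.
M_n = (A_s − A'_s) f_y (d − a/2) + A'_s f_y (d − d') = 298.2 × (23 − 4.515) + 41.4 × (23 − 2.8) = 5512.2 + 836.3 = 6348.5 kip·in = 6348.5/12 = 529.04 kip·ft.

M_n ≈ 529 kip·ft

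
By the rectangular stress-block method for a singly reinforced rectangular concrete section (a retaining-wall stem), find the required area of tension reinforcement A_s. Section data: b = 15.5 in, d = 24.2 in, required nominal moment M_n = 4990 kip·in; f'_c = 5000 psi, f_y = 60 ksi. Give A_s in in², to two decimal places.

A_s ≈ 3.69 in²

From M_n = 0.85 f'_c a b (d − a/2):
a = d − √(d² − 2M_n/(0.85 f'_c b)) = 24.2 − √(24.2² − 2 × 4990/(0.85 × 5 × 15.5)) = 3.364 in.
A_s = 0.85 f'_c a b / f_y = 0.85 × 5 × 3.364 × 15.5 / 60 = 3.693 in².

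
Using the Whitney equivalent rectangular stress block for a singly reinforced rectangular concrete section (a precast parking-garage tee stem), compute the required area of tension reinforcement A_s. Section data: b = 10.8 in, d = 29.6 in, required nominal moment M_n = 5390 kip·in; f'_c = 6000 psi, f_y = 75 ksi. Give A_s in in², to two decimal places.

From M_n = 0.85 f'_c a b (d − a/2):
a = d − √(d² − 2M_n/(0.85 f'_c b)) = 29.6 − √(29.6² − 2 × 5390/(0.85 × 6 × 10.8)) = 3.515 in.
A_s = 0.85 f'_c a b / f_y = 0.85 × 6 × 3.515 × 10.8 / 75 = 2.581 in².

A_s ≈ 2.58 in²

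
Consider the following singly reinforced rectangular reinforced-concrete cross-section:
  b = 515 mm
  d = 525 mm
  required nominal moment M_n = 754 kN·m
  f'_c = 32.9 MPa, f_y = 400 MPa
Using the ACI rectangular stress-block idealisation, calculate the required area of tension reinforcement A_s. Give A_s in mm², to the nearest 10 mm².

With M_n = 0.85 f'_c a b (d − a/2), solve the quadratic for a:
a = d − √(d² − 2M_n/(0.85 f'_c b)) = 525 − √(525² − 2 × 754×10⁶/(0.85 × 32.9 × 515)) = 111.58 mm.
A_s = 0.85 f'_c a b / f_y = 0.85 × 32.9 × 111.58 × 515 / 400 = 4017.4 mm².

A_s ≈ 4020 mm²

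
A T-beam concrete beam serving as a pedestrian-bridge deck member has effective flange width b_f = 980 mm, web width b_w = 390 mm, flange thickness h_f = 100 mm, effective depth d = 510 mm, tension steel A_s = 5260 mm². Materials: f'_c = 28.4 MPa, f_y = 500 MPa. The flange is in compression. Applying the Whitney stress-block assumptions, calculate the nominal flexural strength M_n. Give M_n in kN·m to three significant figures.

M_n ≈ 1190 kN·m

Tension: T = A_s f_y = 5260 × 500 = 2630000 N.
Try a within the flange: a = T/(0.85 f'_c b_f) = 2630000/(0.85 × 28.4 × 980) = 111.17 mm.
a = 111.17 > h_f = 100 mm: the block extends into the web. Split into flange-overhang and web parts.
C_f = 0.85 f'_c (b_f − b_w) h_f = 0.85 × 28.4 × (980 − 390) × 100 = 1424260 N.
Remaining web compression depth: a_w = (T − C_f)/(0.85 f'_c b_w) = (2630000 − 1424260)/(0.85 × 28.4 × 390) = 128.07 mm.
M_n = C_f(d − h_f/2) + (T − C_f)(d − a_w/2) = 1424260 × (510 − 50) + 1205740 × (510 − 64.035) = 655.16 + 537.72 = 1192.88 × 10⁶ N·mm.
M_n = 1192.88 kN·m.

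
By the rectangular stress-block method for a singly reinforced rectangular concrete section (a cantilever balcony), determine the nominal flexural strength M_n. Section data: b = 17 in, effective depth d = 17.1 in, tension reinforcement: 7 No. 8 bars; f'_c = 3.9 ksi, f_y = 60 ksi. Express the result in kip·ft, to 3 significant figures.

M_n ≈ 391 kip·ft

A_s = 7 × 0.79 = 5.53 in².
T = A_s f_y = 5.53 × 60 = 331.8 kips.
a = T/(0.85 f'_c b) = 331.8/(0.85 × 3.9 × 17) = 5.888 in.
M_n = T(d − a/2) = 331.8 × (17.1 − 2.944) = 4697.0 kip·in = 4697.0/12 = 391.42 kip·ft.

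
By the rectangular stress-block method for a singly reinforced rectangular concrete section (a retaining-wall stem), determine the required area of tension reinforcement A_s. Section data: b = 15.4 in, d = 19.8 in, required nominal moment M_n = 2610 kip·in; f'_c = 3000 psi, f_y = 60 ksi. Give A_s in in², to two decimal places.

From M_n = 0.85 f'_c a b (d − a/2):
a = d − √(d² − 2M_n/(0.85 f'_c b)) = 19.8 − √(19.8² − 2 × 2610/(0.85 × 3 × 15.4)) = 3.703 in.
A_s = 0.85 f'_c a b / f_y = 0.85 × 3 × 3.703 × 15.4 / 60 = 2.424 in².

A_s ≈ 2.42 in²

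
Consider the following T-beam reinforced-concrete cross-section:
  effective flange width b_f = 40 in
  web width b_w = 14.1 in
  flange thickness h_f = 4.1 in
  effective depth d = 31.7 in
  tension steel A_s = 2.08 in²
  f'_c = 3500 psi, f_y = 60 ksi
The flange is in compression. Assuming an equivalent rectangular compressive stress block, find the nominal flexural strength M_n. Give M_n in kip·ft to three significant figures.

M_n ≈ 324 kip·ft

Tension: T = A_s f_y = 2.08 × 60 = 124.8 kips.
Try a within the flange: a = T/(0.85 f'_c b_f) = 124.8/(0.85 × 3.5 × 40) = 1.049 in.
Since a = 1.049 ≤ h_f = 4.1 in, the stress block lies entirely in the flange; analyse as a rectangular beam of width b_f.
M_n = T(d − a/2) = 124.8 × (31.7 − 0.5245) = 3890.7 kip·in.
M_n = 3890.7/12 = 324.23 kip·ft.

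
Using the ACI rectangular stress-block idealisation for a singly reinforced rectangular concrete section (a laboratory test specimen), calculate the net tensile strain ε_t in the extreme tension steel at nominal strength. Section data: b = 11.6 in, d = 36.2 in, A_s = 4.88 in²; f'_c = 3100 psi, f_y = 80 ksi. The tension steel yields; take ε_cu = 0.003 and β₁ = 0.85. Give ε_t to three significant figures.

a = A_s f_y/(0.85 f'_c b) = 12.772 in.
β₁ = 0.85, so c = a/β₁ = 12.772/0.85 = 15.026 in.
From the linear strain diagram with ε_cu = 0.003: ε_t = 0.003 (d − c)/c = 0.003 × (36.2 − 15.026)/15.026 = 0.00423.
ε_t is between 0.004 and 0.005 — transition zone.

ε_t ≈ 0.00423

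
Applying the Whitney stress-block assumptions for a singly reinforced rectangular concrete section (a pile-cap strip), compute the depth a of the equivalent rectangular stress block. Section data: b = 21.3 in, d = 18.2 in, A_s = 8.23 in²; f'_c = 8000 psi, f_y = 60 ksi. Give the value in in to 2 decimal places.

T = A_s f_y = 8.23 × 60 = 493.8 kips.
a = T/(0.85 f'_c b) = 493.8/(0.85 × 8 × 21.3) = 3.41 in.

a ≈ 3.41 in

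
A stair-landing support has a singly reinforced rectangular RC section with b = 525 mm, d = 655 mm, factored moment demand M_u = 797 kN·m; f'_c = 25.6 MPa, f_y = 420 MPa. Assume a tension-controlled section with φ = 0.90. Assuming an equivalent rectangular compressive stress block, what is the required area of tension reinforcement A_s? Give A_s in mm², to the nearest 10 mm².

A_s ≈ 3580 mm²

M_n = M_u/φ = 797/0.90 = 885.556 kN·m.
With M_n = 0.85 f'_c a b (d − a/2), solve the quadratic for a:
a = d − √(d² − 2M_n/(0.85 f'_c b)) = 655 − √(655² − 2 × 885.556×10⁶/(0.85 × 25.6 × 525)) = 131.56 mm.
A_s = 0.85 f'_c a b / f_y = 0.85 × 25.6 × 131.56 × 525 / 420 = 3578.4 mm².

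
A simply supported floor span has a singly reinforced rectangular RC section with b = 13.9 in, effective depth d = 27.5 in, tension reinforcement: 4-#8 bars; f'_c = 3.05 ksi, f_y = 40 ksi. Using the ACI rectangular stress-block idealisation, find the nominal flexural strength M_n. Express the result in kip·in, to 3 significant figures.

A_s = 4 × 0.79 = 3.16 in².
T = A_s f_y = 3.16 × 40 = 126.4 kips.
a = T/(0.85 f'_c b) = 126.4/(0.85 × 3.05 × 13.9) = 3.508 in.
M_n = T(d − a/2) = 126.4 × (27.5 − 1.754) = 3254.3 kip·in.

M_n ≈ 3250 kip·in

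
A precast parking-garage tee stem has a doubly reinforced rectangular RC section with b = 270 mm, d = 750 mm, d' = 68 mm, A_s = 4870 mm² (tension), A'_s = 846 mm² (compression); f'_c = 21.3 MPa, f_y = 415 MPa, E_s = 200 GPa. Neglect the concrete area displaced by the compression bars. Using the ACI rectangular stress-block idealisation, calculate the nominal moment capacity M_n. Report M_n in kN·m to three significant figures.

M_n ≈ 1210 kN·m

Assume both tension and compression steel yield.
Net tension couple steel: A_s − A'_s = 4024 mm².
a = (A_s − A'_s) f_y / (0.85 f'_c b) = 1669960/(0.85 × 21.3 × 270) = 341.62 mm.
c = a/β₁ = 341.62/0.85 = 401.91 mm; ε'_s = 0.003(c − d')/c = 0.0025 ≥ f_y/E_s = 0.0021, so compression steel does yield.
M_n = (A_s − A'_s) f_y (d − a/2) + A'_s f_y (d − d') = [1669960 × (750 − 170.81) + 351090 × (750 − 68)] × 10⁻⁶ = 967.22 + 239.44 = 1206.66 kN·m.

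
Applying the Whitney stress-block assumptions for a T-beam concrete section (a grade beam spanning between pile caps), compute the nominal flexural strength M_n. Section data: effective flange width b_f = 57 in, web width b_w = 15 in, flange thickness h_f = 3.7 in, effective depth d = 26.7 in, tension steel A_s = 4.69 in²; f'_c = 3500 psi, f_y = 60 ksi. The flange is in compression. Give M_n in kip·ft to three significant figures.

M_n ≈ 607 kip·ft

Tension: T = A_s f_y = 4.69 × 60 = 281.4 kips.
Try a within the flange: a = T/(0.85 f'_c b_f) = 281.4/(0.85 × 3.5 × 57) = 1.659 in.
Since a = 1.659 ≤ h_f = 3.7 in, the stress block lies entirely in the flange; analyse as a rectangular beam of width b_f.
M_n = T(d − a/2) = 281.4 × (26.7 − 0.8295) = 7280.0 kip·in.
M_n = 7280.0/12 = 606.67 kip·ft.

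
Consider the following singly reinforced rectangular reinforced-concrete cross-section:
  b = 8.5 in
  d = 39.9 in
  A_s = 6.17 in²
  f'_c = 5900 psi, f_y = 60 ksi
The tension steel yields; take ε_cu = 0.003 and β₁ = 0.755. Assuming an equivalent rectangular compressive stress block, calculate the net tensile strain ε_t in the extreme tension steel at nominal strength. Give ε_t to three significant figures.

a = A_s f_y/(0.85 f'_c b) = 8.685 in.
β₁ = 0.755, so c = a/β₁ = 8.685/0.755 = 11.503 in.
From the linear strain diagram with ε_cu = 0.003: ε_t = 0.003 (d − c)/c = 0.003 × (39.9 − 11.503)/11.503 = 0.00741.
Since ε_t ≥ 0.005, the section is tension-controlled.

ε_t ≈ 0.00741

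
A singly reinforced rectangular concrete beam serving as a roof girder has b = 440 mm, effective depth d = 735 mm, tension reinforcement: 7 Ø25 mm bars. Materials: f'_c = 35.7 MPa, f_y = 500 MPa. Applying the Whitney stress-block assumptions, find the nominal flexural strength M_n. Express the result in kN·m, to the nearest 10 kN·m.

M_n ≈ 1150 kN·m

A_s = 7 × 491 = 3437 mm².
T = A_s f_y = 3437 × 500 = 1718500 N = 1718.5 kN.
From C = T: a = T/(0.85 f'_c b) = 1718500/(0.85 × 35.7 × 440) = 128.71 mm.
M_n = T(d − a/2) = 1718.5 kN × (735 − 64.355) mm = 1152.50 kN·m.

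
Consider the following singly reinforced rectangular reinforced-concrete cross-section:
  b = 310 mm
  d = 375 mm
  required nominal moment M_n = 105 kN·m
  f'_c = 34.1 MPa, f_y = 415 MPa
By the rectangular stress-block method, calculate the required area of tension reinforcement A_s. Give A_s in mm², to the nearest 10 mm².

A_s ≈ 710 mm²

With M_n = 0.85 f'_c a b (d − a/2), solve the quadratic for a:
a = d − √(d² − 2M_n/(0.85 f'_c b)) = 375 − √(375² − 2 × 105×10⁶/(0.85 × 34.1 × 310)) = 32.58 mm.
A_s = 0.85 f'_c a b / f_y = 0.85 × 34.1 × 32.58 × 310 / 415 = 705.4 mm².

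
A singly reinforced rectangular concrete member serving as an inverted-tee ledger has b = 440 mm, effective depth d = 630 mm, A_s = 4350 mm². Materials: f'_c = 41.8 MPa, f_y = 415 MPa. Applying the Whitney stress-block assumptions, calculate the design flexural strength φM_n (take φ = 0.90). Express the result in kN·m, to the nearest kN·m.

T = A_s f_y = 4350 × 415 = 1805250 N = 1805.25 kN.
From C = T: a = T/(0.85 f'_c b) = 1805250/(0.85 × 41.8 × 440) = 115.48 mm.
M_n = T(d − a/2) = 1805.25 kN × (630 − 57.74) mm = 1033.07 kN·m.
φM_n = 0.90 × 1033.07 = 929.76 kN·m.

φM_n ≈ 930 kN·m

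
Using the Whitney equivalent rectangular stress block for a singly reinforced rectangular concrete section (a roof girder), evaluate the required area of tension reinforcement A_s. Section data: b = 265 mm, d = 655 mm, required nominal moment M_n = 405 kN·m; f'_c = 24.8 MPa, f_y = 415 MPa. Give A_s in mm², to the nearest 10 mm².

A_s ≈ 1640 mm²

With M_n = 0.85 f'_c a b (d − a/2), solve the quadratic for a:
a = d − √(d² − 2M_n/(0.85 f'_c b)) = 655 − √(655² − 2 × 405×10⁶/(0.85 × 24.8 × 265)) = 122.06 mm.
A_s = 0.85 f'_c a b / f_y = 0.85 × 24.8 × 122.06 × 265 / 415 = 1643.0 mm².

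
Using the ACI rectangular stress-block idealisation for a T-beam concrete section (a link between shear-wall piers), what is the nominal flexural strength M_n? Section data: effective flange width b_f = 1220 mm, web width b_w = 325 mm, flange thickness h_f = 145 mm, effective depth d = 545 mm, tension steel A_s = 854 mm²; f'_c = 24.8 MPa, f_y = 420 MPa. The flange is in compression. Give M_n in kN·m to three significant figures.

M_n ≈ 193 kN·m

Tension: T = A_s f_y = 854 × 420 = 358680 N.
Try a within the flange: a = T/(0.85 f'_c b_f) = 358680/(0.85 × 24.8 × 1220) = 13.95 mm.
Since a = 13.95 ≤ h_f = 145 mm, the stress block lies entirely in the flange; analyse as a rectangular beam of width b_f.
M_n = T(d − a/2) = 358680 × (545 − 6.975) = 192.98 × 10⁶ N·mm.
M_n = 192.98 kN·m.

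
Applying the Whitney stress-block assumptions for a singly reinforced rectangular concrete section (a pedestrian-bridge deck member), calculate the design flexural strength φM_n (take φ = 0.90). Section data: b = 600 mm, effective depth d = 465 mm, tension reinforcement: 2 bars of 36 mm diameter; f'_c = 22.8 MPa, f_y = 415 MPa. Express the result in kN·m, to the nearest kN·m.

φM_n ≈ 326 kN·m

A_s = 2 × 1018 = 2036 mm².
T = A_s f_y = 2036 × 415 = 844940 N = 844.94 kN.
From C = T: a = T/(0.85 f'_c b) = 844940/(0.85 × 22.8 × 600) = 72.66 mm.
M_n = T(d − a/2) = 844.94 kN × (465 − 36.33) mm = 362.20 kN·m.
φM_n = 0.90 × 362.20 = 325.98 kN·m.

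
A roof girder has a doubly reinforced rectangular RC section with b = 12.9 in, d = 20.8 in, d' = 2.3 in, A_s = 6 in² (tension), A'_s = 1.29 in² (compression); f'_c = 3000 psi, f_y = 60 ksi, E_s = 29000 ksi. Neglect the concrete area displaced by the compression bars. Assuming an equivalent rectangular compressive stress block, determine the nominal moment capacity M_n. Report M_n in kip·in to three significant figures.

Assume both steels yield.
a = (A_s − A'_s) f_y/(0.85 f'_c b) = (6 − 1.29) × 60/(0.85 × 3 × 12.9) = 8.591 in.
c = a/β₁ = 8.591/0.85 = 10.107 in; ε'_s = 0.003(c − d')/c = 0.0023 ≥ ε_y = 0.0021, so the compression steel yields.
M_n = (A_s − A'_s) f_y (d − a/2) + A'_s f_y (d − d') = 282.6 × (20.8 − 4.2955) + 77.4 × (20.8 − 2.3) = 4664.2 + 1431.9 = 6096.1 kip·in.

M_n ≈ 6100 kip·in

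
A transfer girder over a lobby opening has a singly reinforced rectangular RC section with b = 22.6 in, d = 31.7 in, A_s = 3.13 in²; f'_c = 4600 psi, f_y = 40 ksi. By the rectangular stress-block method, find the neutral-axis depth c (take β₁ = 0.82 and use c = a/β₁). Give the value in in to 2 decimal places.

T = A_s f_y = 3.13 × 40 = 125.2 kips.
a = T/(0.85 f'_c b) = 125.2/(0.85 × 4.6 × 22.6) = 1.4168 in.
With β₁ = 0.82, c = a/β₁ = 1.4168/0.82 = 1.73 in.

c ≈ 1.73 in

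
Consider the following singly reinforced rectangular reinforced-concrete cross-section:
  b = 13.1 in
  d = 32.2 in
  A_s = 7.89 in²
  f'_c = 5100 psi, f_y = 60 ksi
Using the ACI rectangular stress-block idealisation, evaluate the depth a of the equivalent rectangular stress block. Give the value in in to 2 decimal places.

a ≈ 8.34 in

T = A_s f_y = 7.89 × 60 = 473.4 kips.
a = T/(0.85 f'_c b) = 473.4/(0.85 × 5.1 × 13.1) = 8.34 in.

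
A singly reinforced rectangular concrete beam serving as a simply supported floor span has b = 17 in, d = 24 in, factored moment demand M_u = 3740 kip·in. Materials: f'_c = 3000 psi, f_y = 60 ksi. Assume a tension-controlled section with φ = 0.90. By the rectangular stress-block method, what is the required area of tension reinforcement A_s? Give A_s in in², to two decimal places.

M_n = M_u/φ = 3740/0.90 = 4155.56 kip·in.
From M_n = 0.85 f'_c a b (d − a/2):
a = d − √(d² − 2M_n/(0.85 f'_c b)) = 24 − √(24² − 2 × 4155.56/(0.85 × 3 × 17)) = 4.397 in.
A_s = 0.85 f'_c a b / f_y = 0.85 × 3 × 4.397 × 17 / 60 = 3.177 in².

A_s ≈ 3.18 in²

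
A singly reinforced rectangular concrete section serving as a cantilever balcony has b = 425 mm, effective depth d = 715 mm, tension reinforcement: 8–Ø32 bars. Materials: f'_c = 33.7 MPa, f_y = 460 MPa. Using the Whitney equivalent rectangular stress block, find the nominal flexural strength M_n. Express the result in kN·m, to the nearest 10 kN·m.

M_n ≈ 1760 kN·m

A_s = 8 × 804 = 6432 mm².
T = A_s f_y = 6432 × 460 = 2958720 N = 2958.72 kN.
From C = T: a = T/(0.85 f'_c b) = 2958720/(0.85 × 33.7 × 425) = 243.03 mm.
M_n = T(d − a/2) = 2958.72 kN × (715 − 121.515) mm = 1755.96 kN·m.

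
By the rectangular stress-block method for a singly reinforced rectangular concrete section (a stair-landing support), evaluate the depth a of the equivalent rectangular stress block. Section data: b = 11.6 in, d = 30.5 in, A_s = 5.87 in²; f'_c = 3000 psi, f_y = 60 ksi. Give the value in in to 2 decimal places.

a ≈ 11.91 in

T = A_s f_y = 5.87 × 60 = 352.2 kips.
a = T/(0.85 f'_c b) = 352.2/(0.85 × 3 × 11.6) = 11.91 in.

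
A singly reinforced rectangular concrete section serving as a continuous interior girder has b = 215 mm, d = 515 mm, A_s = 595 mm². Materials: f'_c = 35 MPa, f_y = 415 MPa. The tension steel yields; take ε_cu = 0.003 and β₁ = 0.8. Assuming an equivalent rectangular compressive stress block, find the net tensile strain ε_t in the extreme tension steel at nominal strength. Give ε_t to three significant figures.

ε_t ≈ 0.0290

a = A_s f_y/(0.85 f'_c b) = 38.60 mm.
β₁ = 0.8, so c = a/β₁ = 38.60/0.8 = 48.25 mm.
From the linear strain diagram with ε_cu = 0.003: ε_t = 0.003 (d − c)/c = 0.003 × (515 − 48.25)/48.25 = 0.0290.
Since ε_t ≥ 0.005, the section is tension-controlled.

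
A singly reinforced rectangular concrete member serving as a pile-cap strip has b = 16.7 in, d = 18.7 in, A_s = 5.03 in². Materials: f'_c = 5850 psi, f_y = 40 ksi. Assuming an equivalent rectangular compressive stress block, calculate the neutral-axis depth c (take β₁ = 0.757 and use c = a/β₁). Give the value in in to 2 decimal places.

T = A_s f_y = 5.03 × 40 = 201.2 kips.
a = T/(0.85 f'_c b) = 201.2/(0.85 × 5.85 × 16.7) = 2.4229 in.
With β₁ = 0.757, c = a/β₁ = 2.4229/0.757 = 3.20 in.

c ≈ 3.20 in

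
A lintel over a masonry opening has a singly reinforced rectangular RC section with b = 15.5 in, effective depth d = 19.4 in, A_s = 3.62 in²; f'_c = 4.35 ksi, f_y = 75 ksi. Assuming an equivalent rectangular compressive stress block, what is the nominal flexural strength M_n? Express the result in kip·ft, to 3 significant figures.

T = A_s f_y = 3.62 × 75 = 271.5 kips.
a = T/(0.85 f'_c b) = 271.5/(0.85 × 4.35 × 15.5) = 4.737 in.
M_n = T(d − a/2) = 271.5 × (19.4 − 2.3685) = 4624.1 kip·in = 4624.1/12 = 385.34 kip·ft.

M_n ≈ 385 kip·ft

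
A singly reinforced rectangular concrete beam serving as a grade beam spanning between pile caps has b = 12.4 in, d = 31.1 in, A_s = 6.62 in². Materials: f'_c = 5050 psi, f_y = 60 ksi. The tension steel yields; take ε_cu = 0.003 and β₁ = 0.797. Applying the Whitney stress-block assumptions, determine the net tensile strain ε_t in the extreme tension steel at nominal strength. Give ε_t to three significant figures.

a = A_s f_y/(0.85 f'_c b) = 7.462 in.
β₁ = 0.797, so c = a/β₁ = 7.462/0.797 = 9.363 in.
From the linear strain diagram with ε_cu = 0.003: ε_t = 0.003 (d − c)/c = 0.003 × (31.1 − 9.363)/9.363 = 0.00696.
Since ε_t ≥ 0.005, the section is tension-controlled.

ε_t ≈ 0.00696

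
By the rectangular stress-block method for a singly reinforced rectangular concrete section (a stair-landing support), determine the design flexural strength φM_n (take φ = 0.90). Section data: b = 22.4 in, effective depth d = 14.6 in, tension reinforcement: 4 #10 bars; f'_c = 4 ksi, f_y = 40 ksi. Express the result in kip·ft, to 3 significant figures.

A_s = 4 × 1.27 = 5.08 in².
T = A_s f_y = 5.08 × 40 = 203.2 kips.
a = T/(0.85 f'_c b) = 203.2/(0.85 × 4 × 22.4) = 2.668 in.
M_n = T(d − a/2) = 203.2 × (14.6 − 1.334) = 2695.7 kip·in = 2695.7/12 = 224.64 kip·ft.
φM_n = 0.90 × 224.64 = 202.18 kip·ft.

φM_n ≈ 202 kip·ft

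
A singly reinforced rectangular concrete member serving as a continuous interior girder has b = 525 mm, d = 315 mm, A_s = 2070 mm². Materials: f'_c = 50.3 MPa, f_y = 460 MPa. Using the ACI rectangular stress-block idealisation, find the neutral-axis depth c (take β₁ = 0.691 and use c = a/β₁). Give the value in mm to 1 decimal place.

T = A_s f_y = 2070 × 460 = 952200 N = 952.2 kN.
Setting C = 0.85 f'_c a b equal to T: a = 952200/(0.85 × 50.3 × 525) = 42.421 mm.
With β₁ = 0.691, c = a/β₁ = 42.421/0.691 = 61.4 mm.

c ≈ 61.4 mm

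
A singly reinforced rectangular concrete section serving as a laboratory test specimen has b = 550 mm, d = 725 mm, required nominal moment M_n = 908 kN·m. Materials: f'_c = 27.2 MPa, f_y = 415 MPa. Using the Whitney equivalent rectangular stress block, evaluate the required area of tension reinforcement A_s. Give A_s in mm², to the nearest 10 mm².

With M_n = 0.85 f'_c a b (d − a/2), solve the quadratic for a:
a = d − √(d² − 2M_n/(0.85 f'_c b)) = 725 − √(725² − 2 × 908×10⁶/(0.85 × 27.2 × 550)) = 106.28 mm.
A_s = 0.85 f'_c a b / f_y = 0.85 × 27.2 × 106.28 × 550 / 415 = 3256.5 mm².

A_s ≈ 3260 mm²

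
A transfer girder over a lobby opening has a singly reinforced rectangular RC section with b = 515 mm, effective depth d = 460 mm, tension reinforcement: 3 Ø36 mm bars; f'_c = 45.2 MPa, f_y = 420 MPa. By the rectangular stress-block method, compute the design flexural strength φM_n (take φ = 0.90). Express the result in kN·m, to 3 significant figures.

A_s = 3 × 1018 = 3054 mm².
T = A_s f_y = 3054 × 420 = 1282680 N = 1282.68 kN.
From C = T: a = T/(0.85 f'_c b) = 1282680/(0.85 × 45.2 × 515) = 64.83 mm.
M_n = T(d − a/2) = 1282.68 kN × (460 − 32.415) mm = 548.45 kN·m.
φM_n = 0.90 × 548.45 = 493.61 kN·m.

φM_n ≈ 494 kN·m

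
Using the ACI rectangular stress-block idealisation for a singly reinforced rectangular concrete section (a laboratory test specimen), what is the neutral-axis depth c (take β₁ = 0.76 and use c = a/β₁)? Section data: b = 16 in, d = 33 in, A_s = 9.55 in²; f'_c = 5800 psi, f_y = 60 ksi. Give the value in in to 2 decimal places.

c ≈ 9.56 in

T = A_s f_y = 9.55 × 60 = 573 kips.
a = T/(0.85 f'_c b) = 573/(0.85 × 5.8 × 16) = 7.2642 in.
With β₁ = 0.76, c = a/β₁ = 7.2642/0.76 = 9.56 in.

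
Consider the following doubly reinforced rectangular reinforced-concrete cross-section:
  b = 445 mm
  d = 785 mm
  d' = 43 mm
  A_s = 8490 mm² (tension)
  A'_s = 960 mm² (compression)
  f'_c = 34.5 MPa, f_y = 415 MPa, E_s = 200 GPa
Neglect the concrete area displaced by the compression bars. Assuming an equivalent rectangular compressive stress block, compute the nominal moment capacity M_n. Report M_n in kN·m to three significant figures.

M_n ≈ 2370 kN·m

Assume both tension and compression steel yield.
Net tension couple steel: A_s − A'_s = 7530 mm².
a = (A_s − A'_s) f_y / (0.85 f'_c b) = 3124950/(0.85 × 34.5 × 445) = 239.47 mm.
c = a/β₁ = 239.47/0.804 = 297.85 mm; ε'_s = 0.003(c − d')/c = 0.0026 ≥ f_y/E_s = 0.0021, so compression steel does yield.
M_n = (A_s − A'_s) f_y (d − a/2) + A'_s f_y (d − d') = [3124950 × (785 − 119.735) + 398400 × (785 − 43)] × 10⁻⁶ = 2078.92 + 295.61 = 2374.53 kN·m.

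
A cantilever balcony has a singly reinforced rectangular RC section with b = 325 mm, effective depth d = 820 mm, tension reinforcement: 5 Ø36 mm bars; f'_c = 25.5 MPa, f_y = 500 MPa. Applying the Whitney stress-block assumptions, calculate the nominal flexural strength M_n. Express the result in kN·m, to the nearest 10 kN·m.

M_n ≈ 1630 kN·m

A_s = 5 × 1018 = 5090 mm².
T = A_s f_y = 5090 × 500 = 2545000 N = 2545 kN.
From C = T: a = T/(0.85 f'_c b) = 2545000/(0.85 × 25.5 × 325) = 361.28 mm.
M_n = T(d − a/2) = 2545 kN × (820 − 180.64) mm = 1627.17 kN·m.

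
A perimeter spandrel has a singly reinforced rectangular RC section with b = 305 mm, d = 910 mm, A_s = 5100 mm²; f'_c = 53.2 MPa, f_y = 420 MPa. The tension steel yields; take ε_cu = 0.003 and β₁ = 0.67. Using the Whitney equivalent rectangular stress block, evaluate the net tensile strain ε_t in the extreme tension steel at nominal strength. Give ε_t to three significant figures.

a = A_s f_y/(0.85 f'_c b) = 155.31 mm.
β₁ = 0.67, so c = a/β₁ = 155.31/0.67 = 231.81 mm.
From the linear strain diagram with ε_cu = 0.003: ε_t = 0.003 (d − c)/c = 0.003 × (910 − 231.81)/231.81 = 0.00878.
Since ε_t ≥ 0.005, the section is tension-controlled.

ε_t ≈ 0.00878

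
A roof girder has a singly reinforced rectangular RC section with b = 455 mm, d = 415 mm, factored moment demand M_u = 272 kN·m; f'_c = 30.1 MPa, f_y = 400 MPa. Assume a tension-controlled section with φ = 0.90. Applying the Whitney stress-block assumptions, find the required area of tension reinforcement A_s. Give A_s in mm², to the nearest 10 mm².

A_s ≈ 1980 mm²

M_n = M_u/φ = 272/0.90 = 302.222 kN·m.
With M_n = 0.85 f'_c a b (d − a/2), solve the quadratic for a:
a = d − √(d² − 2M_n/(0.85 f'_c b)) = 415 − √(415² − 2 × 302.222×10⁶/(0.85 × 30.1 × 455)) = 68.15 mm.
A_s = 0.85 f'_c a b / f_y = 0.85 × 30.1 × 68.15 × 455 / 400 = 1983.4 mm².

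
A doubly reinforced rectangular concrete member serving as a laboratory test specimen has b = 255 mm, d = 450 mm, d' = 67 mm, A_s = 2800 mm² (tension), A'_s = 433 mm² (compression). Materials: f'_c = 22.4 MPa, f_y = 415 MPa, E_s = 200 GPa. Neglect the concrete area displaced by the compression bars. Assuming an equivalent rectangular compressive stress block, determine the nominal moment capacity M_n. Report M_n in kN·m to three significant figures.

Assume both tension and compression steel yield.
Net tension couple steel: A_s − A'_s = 2367 mm².
a = (A_s − A'_s) f_y / (0.85 f'_c b) = 982305/(0.85 × 22.4 × 255) = 202.32 mm.
c = a/β₁ = 202.32/0.85 = 238.02 mm; ε'_s = 0.003(c − d')/c = 0.0022 ≥ f_y/E_s = 0.0021, so compression steel does yield.
M_n = (A_s − A'_s) f_y (d − a/2) + A'_s f_y (d − d') = [982305 × (450 − 101.16) + 179695 × (450 − 67)] × 10⁻⁶ = 342.67 + 68.82 = 411.49 kN·m.

M_n ≈ 411 kN·m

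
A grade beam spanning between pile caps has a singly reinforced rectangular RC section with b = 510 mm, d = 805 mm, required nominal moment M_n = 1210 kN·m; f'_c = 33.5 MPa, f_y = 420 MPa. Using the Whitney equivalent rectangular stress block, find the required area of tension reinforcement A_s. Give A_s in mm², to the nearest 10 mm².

With M_n = 0.85 f'_c a b (d − a/2), solve the quadratic for a:
a = d − √(d² − 2M_n/(0.85 f'_c b)) = 805 − √(805² − 2 × 1210×10⁶/(0.85 × 33.5 × 510)) = 111.18 mm.
A_s = 0.85 f'_c a b / f_y = 0.85 × 33.5 × 111.18 × 510 / 420 = 3844.2 mm².

A_s ≈ 3840 mm²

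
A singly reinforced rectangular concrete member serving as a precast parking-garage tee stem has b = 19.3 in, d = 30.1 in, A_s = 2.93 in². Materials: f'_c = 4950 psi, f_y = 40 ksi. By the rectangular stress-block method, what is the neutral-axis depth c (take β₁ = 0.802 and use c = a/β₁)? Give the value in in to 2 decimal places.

c ≈ 1.80 in

T = A_s f_y = 2.93 × 40 = 117.2 kips.
a = T/(0.85 f'_c b) = 117.2/(0.85 × 4.95 × 19.3) = 1.4433 in.
With β₁ = 0.802, c = a/β₁ = 1.4433/0.802 = 1.80 in.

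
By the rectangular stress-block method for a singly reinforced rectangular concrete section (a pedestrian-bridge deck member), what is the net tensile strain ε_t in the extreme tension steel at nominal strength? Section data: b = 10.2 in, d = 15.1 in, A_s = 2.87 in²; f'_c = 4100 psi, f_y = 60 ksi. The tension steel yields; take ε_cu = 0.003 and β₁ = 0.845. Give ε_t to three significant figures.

ε_t ≈ 0.00490

a = A_s f_y/(0.85 f'_c b) = 4.844 in.
β₁ = 0.845, so c = a/β₁ = 4.844/0.845 = 5.733 in.
From the linear strain diagram with ε_cu = 0.003: ε_t = 0.003 (d − c)/c = 0.003 × (15.1 − 5.733)/5.733 = 0.00490.
ε_t is between 0.004 and 0.005 — transition zone.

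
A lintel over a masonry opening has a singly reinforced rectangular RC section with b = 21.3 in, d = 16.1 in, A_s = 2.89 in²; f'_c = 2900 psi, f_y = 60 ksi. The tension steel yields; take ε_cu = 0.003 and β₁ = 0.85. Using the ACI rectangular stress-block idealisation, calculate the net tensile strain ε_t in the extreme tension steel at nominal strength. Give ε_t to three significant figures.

a = A_s f_y/(0.85 f'_c b) = 3.303 in.
β₁ = 0.85, so c = a/β₁ = 3.303/0.85 = 3.886 in.
From the linear strain diagram with ε_cu = 0.003: ε_t = 0.003 (d − c)/c = 0.003 × (16.1 − 3.886)/3.886 = 0.00943.
Since ε_t ≥ 0.005, the section is tension-controlled.

ε_t ≈ 0.00943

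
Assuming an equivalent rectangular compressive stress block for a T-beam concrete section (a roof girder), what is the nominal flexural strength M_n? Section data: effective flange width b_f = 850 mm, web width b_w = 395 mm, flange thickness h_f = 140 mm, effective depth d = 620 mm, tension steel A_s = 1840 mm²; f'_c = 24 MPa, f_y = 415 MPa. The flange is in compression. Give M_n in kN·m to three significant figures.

Tension: T = A_s f_y = 1840 × 415 = 763600 N.
Try a within the flange: a = T/(0.85 f'_c b_f) = 763600/(0.85 × 24 × 850) = 44.04 mm.
Since a = 44.04 ≤ h_f = 140 mm, the stress block lies entirely in the flange; analyse as a rectangular beam of width b_f.
M_n = T(d − a/2) = 763600 × (620 − 22.02) = 456.62 × 10⁶ N·mm.
M_n = 456.62 kN·m.

M_n ≈ 457 kN·m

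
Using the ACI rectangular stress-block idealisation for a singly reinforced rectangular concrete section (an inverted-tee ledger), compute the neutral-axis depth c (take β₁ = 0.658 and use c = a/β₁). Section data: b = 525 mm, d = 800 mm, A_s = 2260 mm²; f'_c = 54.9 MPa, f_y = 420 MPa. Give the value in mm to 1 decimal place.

T = A_s f_y = 2260 × 420 = 949200 N = 949.2 kN.
Setting C = 0.85 f'_c a b equal to T: a = 949200/(0.85 × 54.9 × 525) = 38.744 mm.
With β₁ = 0.658, c = a/β₁ = 38.744/0.658 = 58.9 mm.

c ≈ 58.9 mm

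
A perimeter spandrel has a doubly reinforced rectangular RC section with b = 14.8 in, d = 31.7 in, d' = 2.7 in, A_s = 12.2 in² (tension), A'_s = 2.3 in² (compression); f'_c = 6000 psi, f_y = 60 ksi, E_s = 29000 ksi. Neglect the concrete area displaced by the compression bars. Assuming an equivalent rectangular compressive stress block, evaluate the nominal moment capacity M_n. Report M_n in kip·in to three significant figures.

M_n ≈ 20500 kip·in

Assume both steels yield.
a = (A_s − A'_s) f_y/(0.85 f'_c b) = (12.2 − 2.3) × 60/(0.85 × 6 × 14.8) = 7.870 in.
c = a/β₁ = 7.870/0.75 = 10.493 in; ε'_s = 0.003(c − d')/c = 0.0022 ≥ ε_y = 0.0021, so the compression steel yields.
M_n = (A_s − A'_s) f_y (d − a/2) + A'_s f_y (d − d') = 594 × (31.7 − 3.935) + 138 × (31.7 − 2.7) = 16492.4 + 4002.0 = 20494.4 kip·in.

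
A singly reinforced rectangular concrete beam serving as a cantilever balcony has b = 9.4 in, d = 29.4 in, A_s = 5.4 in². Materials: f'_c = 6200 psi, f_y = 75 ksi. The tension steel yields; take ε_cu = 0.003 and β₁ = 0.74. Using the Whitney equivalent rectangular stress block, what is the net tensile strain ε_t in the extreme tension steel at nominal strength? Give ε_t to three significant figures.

ε_t ≈ 0.00498

a = A_s f_y/(0.85 f'_c b) = 8.176 in.
β₁ = 0.74, so c = a/β₁ = 8.176/0.74 = 11.049 in.
From the linear strain diagram with ε_cu = 0.003: ε_t = 0.003 (d − c)/c = 0.003 × (29.4 − 11.049)/11.049 = 0.00498.
ε_t is between 0.004 and 0.005 — transition zone.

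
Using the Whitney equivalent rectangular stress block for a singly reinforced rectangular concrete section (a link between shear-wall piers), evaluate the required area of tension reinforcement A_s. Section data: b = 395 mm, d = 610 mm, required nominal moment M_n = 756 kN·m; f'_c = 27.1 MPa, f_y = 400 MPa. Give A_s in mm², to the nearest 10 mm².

A_s ≈ 3550 mm²

With M_n = 0.85 f'_c a b (d − a/2), solve the quadratic for a:
a = d − √(d² − 2M_n/(0.85 f'_c b)) = 610 − √(610² − 2 × 756×10⁶/(0.85 × 27.1 × 395)) = 156.21 mm.
A_s = 0.85 f'_c a b / f_y = 0.85 × 27.1 × 156.21 × 395 / 400 = 3553.3 mm².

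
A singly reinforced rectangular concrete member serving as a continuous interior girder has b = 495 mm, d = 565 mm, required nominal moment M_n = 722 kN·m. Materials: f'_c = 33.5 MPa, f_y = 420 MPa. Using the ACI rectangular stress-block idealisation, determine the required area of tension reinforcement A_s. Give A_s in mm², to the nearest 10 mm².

With M_n = 0.85 f'_c a b (d − a/2), solve the quadratic for a:
a = d − √(d² − 2M_n/(0.85 f'_c b)) = 565 − √(565² − 2 × 722×10⁶/(0.85 × 33.5 × 495)) = 99.41 mm.
A_s = 0.85 f'_c a b / f_y = 0.85 × 33.5 × 99.41 × 495 / 420 = 3336.2 mm².

A_s ≈ 3340 mm²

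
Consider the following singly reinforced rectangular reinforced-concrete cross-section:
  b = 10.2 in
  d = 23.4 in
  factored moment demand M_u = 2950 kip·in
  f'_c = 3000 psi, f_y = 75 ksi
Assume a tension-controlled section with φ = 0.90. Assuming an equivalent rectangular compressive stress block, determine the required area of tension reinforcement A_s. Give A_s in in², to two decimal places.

M_n = M_u/φ = 2950/0.90 = 3277.78 kip·in.
From M_n = 0.85 f'_c a b (d − a/2):
a = d − √(d² − 2M_n/(0.85 f'_c b)) = 23.4 − √(23.4² − 2 × 3277.78/(0.85 × 3 × 10.2)) = 6.209 in.
A_s = 0.85 f'_c a b / f_y = 0.85 × 3 × 6.209 × 10.2 / 75 = 2.153 in².

A_s ≈ 2.15 in²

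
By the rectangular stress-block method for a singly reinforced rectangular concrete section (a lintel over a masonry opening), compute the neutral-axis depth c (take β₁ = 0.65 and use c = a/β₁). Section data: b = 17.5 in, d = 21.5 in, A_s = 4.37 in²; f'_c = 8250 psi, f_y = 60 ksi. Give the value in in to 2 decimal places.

T = A_s f_y = 4.37 × 60 = 262.2 kips.
a = T/(0.85 f'_c b) = 262.2/(0.85 × 8.25 × 17.5) = 2.1366 in.
With β₁ = 0.65, c = a/β₁ = 2.1366/0.65 = 3.29 in.

c ≈ 3.29 in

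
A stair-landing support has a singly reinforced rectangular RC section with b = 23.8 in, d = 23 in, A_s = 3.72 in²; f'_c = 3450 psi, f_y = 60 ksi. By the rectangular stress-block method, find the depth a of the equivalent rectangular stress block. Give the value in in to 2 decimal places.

T = A_s f_y = 3.72 × 60 = 223.2 kips.
a = T/(0.85 f'_c b) = 223.2/(0.85 × 3.45 × 23.8) = 3.20 in.

a ≈ 3.20 in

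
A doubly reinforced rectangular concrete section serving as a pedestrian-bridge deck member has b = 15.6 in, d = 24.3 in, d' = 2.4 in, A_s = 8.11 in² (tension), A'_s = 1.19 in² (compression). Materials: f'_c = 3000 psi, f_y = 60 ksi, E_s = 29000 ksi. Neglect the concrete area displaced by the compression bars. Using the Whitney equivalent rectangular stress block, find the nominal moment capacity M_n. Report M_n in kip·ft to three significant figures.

M_n ≈ 791 kip·ft

Assume both steels yield.
a = (A_s − A'_s) f_y/(0.85 f'_c b) = (8.11 − 1.19) × 60/(0.85 × 3 × 15.6) = 10.437 in.
c = a/β₁ = 10.437/0.85 = 12.279 in; ε'_s = 0.003(c − d')/c = 0.0024 ≥ ε_y = 0.0021, so the compression steel yields.
M_n = (A_s − A'_s) f_y (d − a/2) + A'_s f_y (d − d') = 415.2 × (24.3 − 5.2185) + 71.4 × (24.3 − 2.4) = 7922.6 + 1563.7 = 9486.3 kip·in = 9486.3/12 = 790.53 kip·ft.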